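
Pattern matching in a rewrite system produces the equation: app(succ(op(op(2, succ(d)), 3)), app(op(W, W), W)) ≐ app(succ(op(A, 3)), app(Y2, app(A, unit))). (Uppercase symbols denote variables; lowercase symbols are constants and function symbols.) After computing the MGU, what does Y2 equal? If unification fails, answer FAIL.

Decompose app/2: succ(op(op(2, succ(d)), 3)) ≐ succ(op(A, 3)),  app(op(W, W), W) ≐ app(Y2, app(A, unit)).
Decompose succ/1: op(op(2, succ(d)), 3) ≐ op(A, 3).
Decompose op/2: op(2, succ(d)) ≐ A,  3 ≐ 3.
Bind A := op(2, succ(d)); substituting into the one remaining equation that mentions A gives: app(op(W, W), W) ≐ app(Y2, app(op(2, succ(d)), unit)).
Delete trivial equation 3 ≐ 3.
Decompose app/2: op(W, W) ≐ Y2,  W ≐ app(op(2, succ(d)), unit).
Bind Y2 := op(W, W); no other remaining equation mentions Y2.
Bind W := app(op(2, succ(d)), unit). Substituting into the earlier binding gives Y2 := op(app(op(2, succ(d)), unit), app(op(2, succ(d)), unit)).
MGU = { A := op(2, succ(d)), Y2 := op(app(op(2, succ(d)), unit), app(op(2, succ(d)), unit)), W := app(op(2, succ(d)), unit) }, so Y2 := op(app(op(2, succ(d)), unit), app(op(2, succ(d)), unit)).

op(app(op(2, succ(d)), unit), app(op(2, succ(d)), unit))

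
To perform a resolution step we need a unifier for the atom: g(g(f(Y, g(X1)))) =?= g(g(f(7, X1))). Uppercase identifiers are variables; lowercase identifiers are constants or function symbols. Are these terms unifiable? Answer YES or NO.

NO

Decompose g/1: g(f(Y, g(X1))) =?= g(f(7, X1)).
Decompose g/1: f(Y, g(X1)) =?= f(7, X1).
Decompose f/2: Y =?= 7,  g(X1) =?= X1.
Bind Y := 7; no other remaining equation mentions Y.
Occurs check fails: X1 occurs in g(X1); the equation X1 =?= g(X1) has no finite solution.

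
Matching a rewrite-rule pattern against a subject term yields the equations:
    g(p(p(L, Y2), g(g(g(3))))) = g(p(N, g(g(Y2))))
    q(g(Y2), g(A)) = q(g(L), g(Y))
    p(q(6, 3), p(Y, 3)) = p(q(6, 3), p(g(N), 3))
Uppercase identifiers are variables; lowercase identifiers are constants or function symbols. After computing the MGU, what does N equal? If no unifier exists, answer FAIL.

Decompose g/1: p(p(L, Y2), g(g(g(3)))) = p(N, g(g(Y2))).
Decompose p/2: p(L, Y2) = N,  g(g(g(3))) = g(g(Y2)).
Bind N := p(L, Y2); substituting into the one remaining equation that mentions N gives: p(q(6, 3), p(Y, 3)) = p(q(6, 3), p(g(p(L, Y2)), 3)).
Decompose g/1: g(g(3)) = g(Y2).
Decompose g/1: g(3) = Y2.
Bind Y2 := g(3); substituting into the remaining equations gives: q(g(g(3)), g(A)) = q(g(L), g(Y)),  p(q(6, 3), p(Y, 3)) = p(q(6, 3), p(g(p(L, g(3))), 3)). Substituting into the earlier binding gives N := p(L, g(3)).
Decompose q/2: g(g(3)) = g(L),  g(A) = g(Y).
Decompose g/1: g(3) = L.
Bind L := g(3); substituting into the one remaining equation that mentions L gives: p(q(6, 3), p(Y, 3)) = p(q(6, 3), p(g(p(g(3), g(3))), 3)). Substituting into the earlier binding gives N := p(g(3), g(3)).
Decompose g/1: A = Y.
Bind A := Y; no other remaining equation mentions A.
Decompose p/2: q(6, 3) = q(6, 3),  p(Y, 3) = p(g(p(g(3), g(3))), 3).
Delete trivial equation q(6, 3) = q(6, 3).
Decompose p/2: Y = g(p(g(3), g(3))),  3 = 3.
Bind Y := g(p(g(3), g(3))); no other remaining equation mentions Y. Substituting into the earlier binding gives A := g(p(g(3), g(3))).
Delete trivial equation 3 = 3.
MGU = { N ↦ p(g(3), g(3)), Y2 ↦ g(3), L ↦ g(3), A ↦ g(p(g(3), g(3))), Y ↦ g(p(g(3), g(3))) }, so N ↦ p(g(3), g(3)).

p(g(3), g(3))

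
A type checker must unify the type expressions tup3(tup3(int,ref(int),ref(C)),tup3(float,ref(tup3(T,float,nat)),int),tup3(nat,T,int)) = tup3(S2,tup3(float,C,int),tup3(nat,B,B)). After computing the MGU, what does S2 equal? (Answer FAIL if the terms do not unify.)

tup3(int,ref(int),ref(ref(tup3(int,float,nat))))

Decompose tup3/3: tup3(int,ref(int),ref(C)) = S2,  tup3(float,ref(tup3(T,float,nat)),int) = tup3(float,C,int),  tup3(nat,T,int) = tup3(nat,B,B).
Bind S2 := tup3(int,ref(int),ref(C)); no other remaining equation mentions S2.
Decompose tup3/3: float = float,  ref(tup3(T,float,nat)) = C,  int = int.
Delete trivial equation float = float.
Bind C := ref(tup3(T,float,nat)); no other remaining equation mentions C. Substituting into the earlier binding gives S2 := tup3(int,ref(int),ref(ref(tup3(T,float,nat)))).
Delete trivial equation int = int.
Decompose tup3/3: nat = nat,  T = B,  int = B.
Delete trivial equation nat = nat.
Bind T := B; no other remaining equation mentions T. Substituting into the earlier bindings gives S2 := tup3(int,ref(int),ref(ref(tup3(B,float,nat)))), C := ref(tup3(B,float,nat)).
Bind B := int. Substituting into the earlier bindings gives S2 := tup3(int,ref(int),ref(ref(tup3(int,float,nat)))), C := ref(tup3(int,float,nat)), T := int.
MGU = { S2 ↦ tup3(int,ref(int),ref(ref(tup3(int,float,nat)))), C ↦ ref(tup3(int,float,nat)), T ↦ int, B ↦ int }, so S2 ↦ tup3(int,ref(int),ref(ref(tup3(int,float,nat)))).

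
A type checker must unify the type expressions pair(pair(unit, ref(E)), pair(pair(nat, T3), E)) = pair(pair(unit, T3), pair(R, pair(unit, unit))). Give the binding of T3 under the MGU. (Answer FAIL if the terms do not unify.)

ref(pair(unit, unit))

Decompose pair/2: pair(unit, ref(E)) = pair(unit, T3),  pair(pair(nat, T3), E) = pair(R, pair(unit, unit)).
Decompose pair/2: unit = unit,  ref(E) = T3.
Delete trivial equation unit = unit.
Bind T3 := ref(E); substituting into the remaining equation gives: pair(pair(nat, ref(E)), E) = pair(R, pair(unit, unit)).
Decompose pair/2: pair(nat, ref(E)) = R,  E = pair(unit, unit).
Bind R := pair(nat, ref(E)); no other remaining equation mentions R.
Bind E := pair(unit, unit). Substituting into the earlier bindings gives T3 := ref(pair(unit, unit)), R := pair(nat, ref(pair(unit, unit))).
MGU = { T3 := ref(pair(unit, unit)), R := pair(nat, ref(pair(unit, unit))), E := pair(unit, unit) }, so T3 := ref(pair(unit, unit)).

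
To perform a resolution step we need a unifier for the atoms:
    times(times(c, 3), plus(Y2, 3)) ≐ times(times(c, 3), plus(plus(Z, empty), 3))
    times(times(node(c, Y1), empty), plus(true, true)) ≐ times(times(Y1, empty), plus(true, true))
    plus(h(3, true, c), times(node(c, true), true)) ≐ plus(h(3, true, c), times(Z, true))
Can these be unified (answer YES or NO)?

Decompose times/2: times(c, 3) ≐ times(c, 3),  plus(Y2, 3) ≐ plus(plus(Z, empty), 3).
Delete trivial equation times(c, 3) ≐ times(c, 3).
Decompose plus/2: Y2 ≐ plus(Z, empty),  3 ≐ 3.
Bind Y2 := plus(Z, empty); no other remaining equation mentions Y2.
Delete trivial equation 3 ≐ 3.
Decompose times/2: times(node(c, Y1), empty) ≐ times(Y1, empty),  plus(true, true) ≐ plus(true, true).
Decompose times/2: node(c, Y1) ≐ Y1,  empty ≐ empty.
Occurs check fails: Y1 occurs in node(c, Y1); the equation Y1 ≐ node(c, Y1) has no finite solution.

NO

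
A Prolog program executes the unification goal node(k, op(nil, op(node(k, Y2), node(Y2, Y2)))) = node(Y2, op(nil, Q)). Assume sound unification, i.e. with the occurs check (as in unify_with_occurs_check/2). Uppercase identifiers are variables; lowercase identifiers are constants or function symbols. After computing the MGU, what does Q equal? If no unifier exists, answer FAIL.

op(node(k, k), node(k, k))

Decompose node/2: k = Y2,  op(nil, op(node(k, Y2), node(Y2, Y2))) = op(nil, Q).
Bind Y2 := k; substituting into the remaining equation gives: op(nil, op(node(k, k), node(k, k))) = op(nil, Q).
Decompose op/2: nil = nil,  op(node(k, k), node(k, k)) = Q.
Delete trivial equation nil = nil.
Bind Q := op(node(k, k), node(k, k)).
MGU = { Y2 ↦ k, Q ↦ op(node(k, k), node(k, k)) }, so Q ↦ op(node(k, k), node(k, k)).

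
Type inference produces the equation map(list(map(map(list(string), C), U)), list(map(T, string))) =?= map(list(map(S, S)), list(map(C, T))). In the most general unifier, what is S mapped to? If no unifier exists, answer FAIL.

map(list(string), string)

Decompose map/2: list(map(map(list(string), C), U)) =?= list(map(S, S)),  list(map(T, string)) =?= list(map(C, T)).
Decompose list/1: map(map(list(string), C), U) =?= map(S, S).
Decompose map/2: map(list(string), C) =?= S,  U =?= S.
Bind S := map(list(string), C); substituting into the one remaining equation that mentions S gives: U =?= map(list(string), C).
Bind U := map(list(string), C); no other remaining equation mentions U.
Decompose list/1: map(T, string) =?= map(C, T).
Decompose map/2: T =?= C,  string =?= T.
Bind T := C; substituting into the remaining equation gives: string =?= C.
Bind C := string. Substituting into the earlier bindings gives S := map(list(string), string), U := map(list(string), string), T := string.
MGU = { S := map(list(string), string), U := map(list(string), string), T := string, C := string }, so S := map(list(string), string).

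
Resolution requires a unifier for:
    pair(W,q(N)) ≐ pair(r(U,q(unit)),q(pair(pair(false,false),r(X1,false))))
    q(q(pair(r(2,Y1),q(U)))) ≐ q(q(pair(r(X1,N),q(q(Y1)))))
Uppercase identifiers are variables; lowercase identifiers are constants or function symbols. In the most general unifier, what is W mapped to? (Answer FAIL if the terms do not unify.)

Decompose pair/2: W ≐ r(U,q(unit)),  q(N) ≐ q(pair(pair(false,false),r(X1,false))).
Bind W := r(U,q(unit)); no other remaining equation mentions W.
Decompose q/1: N ≐ pair(pair(false,false),r(X1,false)).
Bind N := pair(pair(false,false),r(X1,false)); substituting into the remaining equation gives: q(q(pair(r(2,Y1),q(U)))) ≐ q(q(pair(r(X1,pair(pair(false,false),r(X1,false))),q(q(Y1))))).
Decompose q/1: q(pair(r(2,Y1),q(U))) ≐ q(pair(r(X1,pair(pair(false,false),r(X1,false))),q(q(Y1)))).
Decompose q/1: pair(r(2,Y1),q(U)) ≐ pair(r(X1,pair(pair(false,false),r(X1,false))),q(q(Y1))).
Decompose pair/2: r(2,Y1) ≐ r(X1,pair(pair(false,false),r(X1,false))),  q(U) ≐ q(q(Y1)).
Decompose r/2: 2 ≐ X1,  Y1 ≐ pair(pair(false,false),r(X1,false)).
Bind X1 := 2; substituting into the one remaining equation that mentions X1 gives: Y1 ≐ pair(pair(false,false),r(2,false)). Substituting into the earlier binding gives N := pair(pair(false,false),r(2,false)).
Bind Y1 := pair(pair(false,false),r(2,false)); substituting into the remaining equation gives: q(U) ≐ q(q(pair(pair(false,false),r(2,false)))).
Decompose q/1: U ≐ q(pair(pair(false,false),r(2,false))).
Bind U := q(pair(pair(false,false),r(2,false))). Substituting into the earlier binding gives W := r(q(pair(pair(false,false),r(2,false))),q(unit)).
MGU = { W := r(q(pair(pair(false,false),r(2,false))),q(unit)), N := pair(pair(false,false),r(2,false)), X1 := 2, Y1 := pair(pair(false,false),r(2,false)), U := q(pair(pair(false,false),r(2,false))) }, so W := r(q(pair(pair(false,false),r(2,false))),q(unit)).

r(q(pair(pair(false,false),r(2,false))),q(unit))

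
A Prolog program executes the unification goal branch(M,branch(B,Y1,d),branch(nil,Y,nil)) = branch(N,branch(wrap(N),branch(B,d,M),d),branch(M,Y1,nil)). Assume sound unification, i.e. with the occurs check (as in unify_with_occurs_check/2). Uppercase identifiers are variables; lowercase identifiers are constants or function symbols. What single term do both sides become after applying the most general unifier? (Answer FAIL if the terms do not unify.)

Decompose branch/3: M = N,  branch(B,Y1,d) = branch(wrap(N),branch(B,d,M),d),  branch(nil,Y,nil) = branch(M,Y1,nil).
Bind M := N; substituting into the remaining equations gives: branch(B,Y1,d) = branch(wrap(N),branch(B,d,N),d),  branch(nil,Y,nil) = branch(N,Y1,nil).
Decompose branch/3: B = wrap(N),  Y1 = branch(B,d,N),  d = d.
Bind B := wrap(N); substituting into the one remaining equation that mentions B gives: Y1 = branch(wrap(N),d,N).
Bind Y1 := branch(wrap(N),d,N); substituting into the one remaining equation that mentions Y1 gives: branch(nil,Y,nil) = branch(N,branch(wrap(N),d,N),nil).
Delete trivial equation d = d.
Decompose branch/3: nil = N,  Y = branch(wrap(N),d,N),  nil = nil.
Bind N := nil; substituting into the one remaining equation that mentions N gives: Y = branch(wrap(nil),d,nil). Substituting into the earlier bindings gives M := nil, B := wrap(nil), Y1 := branch(wrap(nil),d,nil).
Bind Y := branch(wrap(nil),d,nil); no other remaining equation mentions Y.
Delete trivial equation nil = nil.
Applying the MGU to either side gives branch(nil,branch(wrap(nil),branch(wrap(nil),d,nil),d),branch(nil,branch(wrap(nil),d,nil),nil)).

branch(nil,branch(wrap(nil),branch(wrap(nil),d,nil),d),branch(nil,branch(wrap(nil),d,nil),nil))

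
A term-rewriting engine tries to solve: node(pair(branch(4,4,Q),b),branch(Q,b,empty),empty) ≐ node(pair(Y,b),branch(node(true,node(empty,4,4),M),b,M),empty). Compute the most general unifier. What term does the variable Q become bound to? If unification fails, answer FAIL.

node(true,node(empty,4,4),empty)

Decompose node/3: pair(branch(4,4,Q),b) ≐ pair(Y,b),  branch(Q,b,empty) ≐ branch(node(true,node(empty,4,4),M),b,M),  empty ≐ empty.
Decompose pair/2: branch(4,4,Q) ≐ Y,  b ≐ b.
Bind Y := branch(4,4,Q); no other remaining equation mentions Y.
Delete trivial equation b ≐ b.
Decompose branch/3: Q ≐ node(true,node(empty,4,4),M),  b ≐ b,  empty ≐ M.
Bind Q := node(true,node(empty,4,4),M); no other remaining equation mentions Q. Substituting into the earlier binding gives Y := branch(4,4,node(true,node(empty,4,4),M)).
Delete trivial equation b ≐ b.
Bind M := empty; no other remaining equation mentions M. Substituting into the earlier bindings gives Y := branch(4,4,node(true,node(empty,4,4),empty)), Q := node(true,node(empty,4,4),empty).
Delete trivial equation empty ≐ empty.
MGU = { Y := branch(4,4,node(true,node(empty,4,4),empty)), Q := node(true,node(empty,4,4),empty), M := empty }, so Q := node(true,node(empty,4,4),empty).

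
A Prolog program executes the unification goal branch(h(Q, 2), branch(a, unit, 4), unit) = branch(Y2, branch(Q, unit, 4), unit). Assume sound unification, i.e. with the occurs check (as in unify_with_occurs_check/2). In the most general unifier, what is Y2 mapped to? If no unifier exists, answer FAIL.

h(a, 2)

Decompose branch/3: h(Q, 2) = Y2,  branch(a, unit, 4) = branch(Q, unit, 4),  unit = unit.
Bind Y2 := h(Q, 2); no other remaining equation mentions Y2.
Decompose branch/3: a = Q,  unit = unit,  4 = 4.
Bind Q := a; no other remaining equation mentions Q. Substituting into the earlier binding gives Y2 := h(a, 2).
Delete trivial equation unit = unit.
Delete trivial equation 4 = 4.
Delete trivial equation unit = unit.
MGU = { Y2 -> h(a, 2), Q -> a }, so Y2 -> h(a, 2).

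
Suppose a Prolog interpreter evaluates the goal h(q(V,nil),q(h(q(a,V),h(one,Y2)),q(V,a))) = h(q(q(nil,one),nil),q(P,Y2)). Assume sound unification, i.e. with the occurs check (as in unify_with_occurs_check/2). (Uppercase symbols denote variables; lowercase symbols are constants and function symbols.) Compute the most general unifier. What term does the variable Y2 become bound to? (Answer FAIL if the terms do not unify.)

Decompose h/2: q(V,nil) = q(q(nil,one),nil),  q(h(q(a,V),h(one,Y2)),q(V,a)) = q(P,Y2).
Decompose q/2: V = q(nil,one),  nil = nil.
Bind V := q(nil,one); substituting into the one remaining equation that mentions V gives: q(h(q(a,q(nil,one)),h(one,Y2)),q(q(nil,one),a)) = q(P,Y2).
Delete trivial equation nil = nil.
Decompose q/2: h(q(a,q(nil,one)),h(one,Y2)) = P,  q(q(nil,one),a) = Y2.
Bind P := h(q(a,q(nil,one)),h(one,Y2)); no other remaining equation mentions P.
Bind Y2 := q(q(nil,one),a). Substituting into the earlier binding gives P := h(q(a,q(nil,one)),h(one,q(q(nil,one),a))).
MGU = { V ↦ q(nil,one), P ↦ h(q(a,q(nil,one)),h(one,q(q(nil,one),a))), Y2 ↦ q(q(nil,one),a) }, so Y2 ↦ q(q(nil,one),a).

q(q(nil,one),a)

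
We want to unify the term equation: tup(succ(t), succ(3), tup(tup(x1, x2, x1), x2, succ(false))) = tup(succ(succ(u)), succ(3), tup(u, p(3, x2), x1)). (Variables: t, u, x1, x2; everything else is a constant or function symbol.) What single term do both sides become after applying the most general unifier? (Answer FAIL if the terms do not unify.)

FAIL

Decompose tup/3: succ(t) = succ(succ(u)),  succ(3) = succ(3),  tup(tup(x1, x2, x1), x2, succ(false)) = tup(u, p(3, x2), x1).
Decompose succ/1: t = succ(u).
Bind t := succ(u); no other remaining equation mentions t.
Delete trivial equation succ(3) = succ(3).
Decompose tup/3: tup(x1, x2, x1) = u,  x2 = p(3, x2),  succ(false) = x1.
Bind u := tup(x1, x2, x1); no other remaining equation mentions u. Substituting into the earlier binding gives t := succ(tup(x1, x2, x1)).
Occurs check fails: x2 occurs in p(3, x2); the equation x2 = p(3, x2) has no finite solution.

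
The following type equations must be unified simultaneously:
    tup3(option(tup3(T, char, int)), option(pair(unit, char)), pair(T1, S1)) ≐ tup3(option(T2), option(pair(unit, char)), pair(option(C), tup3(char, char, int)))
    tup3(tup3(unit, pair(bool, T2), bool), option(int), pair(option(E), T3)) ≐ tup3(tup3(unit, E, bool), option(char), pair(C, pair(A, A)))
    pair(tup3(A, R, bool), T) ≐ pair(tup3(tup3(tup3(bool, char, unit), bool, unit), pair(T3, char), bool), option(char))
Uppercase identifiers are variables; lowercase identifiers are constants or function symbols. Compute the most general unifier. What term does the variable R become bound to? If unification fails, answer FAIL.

Decompose tup3/3: option(tup3(T, char, int)) ≐ option(T2),  option(pair(unit, char)) ≐ option(pair(unit, char)),  pair(T1, S1) ≐ pair(option(C), tup3(char, char, int)).
Decompose option/1: tup3(T, char, int) ≐ T2.
Bind T2 := tup3(T, char, int); substituting into the one remaining equation that mentions T2 gives: tup3(tup3(unit, pair(bool, tup3(T, char, int)), bool), option(int), pair(option(E), T3)) ≐ tup3(tup3(unit, E, bool), option(char), pair(C, pair(A, A))).
Delete trivial equation option(pair(unit, char)) ≐ option(pair(unit, char)).
Decompose pair/2: T1 ≐ option(C),  S1 ≐ tup3(char, char, int).
Bind T1 := option(C); no other remaining equation mentions T1.
Bind S1 := tup3(char, char, int); no other remaining equation mentions S1.
Decompose tup3/3: tup3(unit, pair(bool, tup3(T, char, int)), bool) ≐ tup3(unit, E, bool),  option(int) ≐ option(char),  pair(option(E), T3) ≐ pair(C, pair(A, A)).
Decompose tup3/3: unit ≐ unit,  pair(bool, tup3(T, char, int)) ≐ E,  bool ≐ bool.
Delete trivial equation unit ≐ unit.
Bind E := pair(bool, tup3(T, char, int)); substituting into the one remaining equation that mentions E gives: pair(option(pair(bool, tup3(T, char, int))), T3) ≐ pair(C, pair(A, A)).
Delete trivial equation bool ≐ bool.
Decompose option/1: int ≐ char.
Clash: constants int and char differ; no unifier exists.

FAIL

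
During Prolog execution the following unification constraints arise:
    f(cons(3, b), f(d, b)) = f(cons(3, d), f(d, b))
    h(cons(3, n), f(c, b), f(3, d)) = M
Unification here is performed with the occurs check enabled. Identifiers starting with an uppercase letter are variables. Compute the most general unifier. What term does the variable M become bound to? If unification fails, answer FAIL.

Decompose f/2: cons(3, b) = cons(3, d),  f(d, b) = f(d, b).
Decompose cons/2: 3 = 3,  b = d.
Delete trivial equation 3 = 3.
Clash: constants b and d differ; no unifier exists.

FAIL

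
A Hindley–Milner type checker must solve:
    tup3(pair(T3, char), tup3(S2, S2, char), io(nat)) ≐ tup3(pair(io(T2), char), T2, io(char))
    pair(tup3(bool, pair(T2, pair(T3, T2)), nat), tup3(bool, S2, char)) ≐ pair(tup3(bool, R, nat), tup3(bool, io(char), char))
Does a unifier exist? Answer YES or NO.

NO

Decompose tup3/3: pair(T3, char) ≐ pair(io(T2), char),  tup3(S2, S2, char) ≐ T2,  io(nat) ≐ io(char).
Decompose pair/2: T3 ≐ io(T2),  char ≐ char.
Bind T3 := io(T2); substituting into the one remaining equation that mentions T3 gives: pair(tup3(bool, pair(T2, pair(io(T2), T2)), nat), tup3(bool, S2, char)) ≐ pair(tup3(bool, R, nat), tup3(bool, io(char), char)).
Delete trivial equation char ≐ char.
Bind T2 := tup3(S2, S2, char); substituting into the one remaining equation that mentions T2 gives: pair(tup3(bool, pair(tup3(S2, S2, char), pair(io(tup3(S2, S2, char)), tup3(S2, S2, char))), nat), tup3(bool, S2, char)) ≐ pair(tup3(bool, R, nat), tup3(bool, io(char), char)). Substituting into the earlier binding gives T3 := io(tup3(S2, S2, char)).
Decompose io/1: nat ≐ char.
Clash: constants nat and char differ; no unifier exists.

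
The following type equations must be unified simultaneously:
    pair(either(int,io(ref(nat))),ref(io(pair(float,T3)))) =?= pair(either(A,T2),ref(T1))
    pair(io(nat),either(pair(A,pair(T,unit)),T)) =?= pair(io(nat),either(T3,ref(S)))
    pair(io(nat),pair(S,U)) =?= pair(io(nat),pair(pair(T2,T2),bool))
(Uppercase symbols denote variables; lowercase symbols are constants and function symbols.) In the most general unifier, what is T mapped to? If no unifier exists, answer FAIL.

ref(pair(io(ref(nat)),io(ref(nat))))

Decompose pair/2: either(int,io(ref(nat))) =?= either(A,T2),  ref(io(pair(float,T3))) =?= ref(T1).
Decompose either/2: int =?= A,  io(ref(nat)) =?= T2.
Bind A := int; substituting into the one remaining equation that mentions A gives: pair(io(nat),either(pair(int,pair(T,unit)),T)) =?= pair(io(nat),either(T3,ref(S))).
Bind T2 := io(ref(nat)); substituting into the one remaining equation that mentions T2 gives: pair(io(nat),pair(S,U)) =?= pair(io(nat),pair(pair(io(ref(nat)),io(ref(nat))),bool)).
Decompose ref/1: io(pair(float,T3)) =?= T1.
Bind T1 := io(pair(float,T3)); no other remaining equation mentions T1.
Decompose pair/2: io(nat) =?= io(nat),  either(pair(int,pair(T,unit)),T) =?= either(T3,ref(S)).
Delete trivial equation io(nat) =?= io(nat).
Decompose either/2: pair(int,pair(T,unit)) =?= T3,  T =?= ref(S).
Bind T3 := pair(int,pair(T,unit)); no other remaining equation mentions T3. Substituting into the earlier binding gives T1 := io(pair(float,pair(int,pair(T,unit)))).
Bind T := ref(S); no other remaining equation mentions T. Substituting into the earlier bindings gives T1 := io(pair(float,pair(int,pair(ref(S),unit)))), T3 := pair(int,pair(ref(S),unit)).
Decompose pair/2: io(nat) =?= io(nat),  pair(S,U) =?= pair(pair(io(ref(nat)),io(ref(nat))),bool).
Delete trivial equation io(nat) =?= io(nat).
Decompose pair/2: S =?= pair(io(ref(nat)),io(ref(nat))),  U =?= bool.
Bind S := pair(io(ref(nat)),io(ref(nat))); no other remaining equation mentions S. Substituting into the earlier bindings gives T1 := io(pair(float,pair(int,pair(ref(pair(io(ref(nat)),io(ref(nat)))),unit)))), T3 := pair(int,pair(ref(pair(io(ref(nat)),io(ref(nat)))),unit)), T := ref(pair(io(ref(nat)),io(ref(nat)))).
Bind U := bool.
MGU = { A -> int, T2 -> io(ref(nat)), T1 -> io(pair(float,pair(int,pair(ref(pair(io(ref(nat)),io(ref(nat)))),unit)))), T3 -> pair(int,pair(ref(pair(io(ref(nat)),io(ref(nat)))),unit)), T -> ref(pair(io(ref(nat)),io(ref(nat)))), S -> pair(io(ref(nat)),io(ref(nat))), U -> bool }, so T -> ref(pair(io(ref(nat)),io(ref(nat)))).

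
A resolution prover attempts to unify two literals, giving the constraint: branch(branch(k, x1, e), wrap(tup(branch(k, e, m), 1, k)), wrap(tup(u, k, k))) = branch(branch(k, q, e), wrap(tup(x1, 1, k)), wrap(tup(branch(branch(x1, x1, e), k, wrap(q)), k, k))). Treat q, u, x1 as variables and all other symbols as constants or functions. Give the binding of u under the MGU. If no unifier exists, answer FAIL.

Decompose branch/3: branch(k, x1, e) = branch(k, q, e),  wrap(tup(branch(k, e, m), 1, k)) = wrap(tup(x1, 1, k)),  wrap(tup(u, k, k)) = wrap(tup(branch(branch(x1, x1, e), k, wrap(q)), k, k)).
Decompose branch/3: k = k,  x1 = q,  e = e.
Delete trivial equation k = k.
Bind x1 := q; substituting into the 2 remaining equations that mention x1 gives: wrap(tup(branch(k, e, m), 1, k)) = wrap(tup(q, 1, k)),  wrap(tup(u, k, k)) = wrap(tup(branch(branch(q, q, e), k, wrap(q)), k, k)).
Delete trivial equation e = e.
Decompose wrap/1: tup(branch(k, e, m), 1, k) = tup(q, 1, k).
Decompose tup/3: branch(k, e, m) = q,  1 = 1,  k = k.
Bind q := branch(k, e, m); substituting into the one remaining equation that mentions q gives: wrap(tup(u, k, k)) = wrap(tup(branch(branch(branch(k, e, m), branch(k, e, m), e), k, wrap(branch(k, e, m))), k, k)). Substituting into the earlier binding gives x1 := branch(k, e, m).
Delete trivial equation 1 = 1.
Delete trivial equation k = k.
Decompose wrap/1: tup(u, k, k) = tup(branch(branch(branch(k, e, m), branch(k, e, m), e), k, wrap(branch(k, e, m))), k, k).
Decompose tup/3: u = branch(branch(branch(k, e, m), branch(k, e, m), e), k, wrap(branch(k, e, m))),  k = k,  k = k.
Bind u := branch(branch(branch(k, e, m), branch(k, e, m), e), k, wrap(branch(k, e, m))); no other remaining equation mentions u.
Delete trivial equation k = k.
Delete trivial equation k = k.
MGU = { x1 -> branch(k, e, m), q -> branch(k, e, m), u -> branch(branch(branch(k, e, m), branch(k, e, m), e), k, wrap(branch(k, e, m))) }, so u -> branch(branch(branch(k, e, m), branch(k, e, m), e), k, wrap(branch(k, e, m))).

branch(branch(branch(k, e, m), branch(k, e, m), e), k, wrap(branch(k, e, m)))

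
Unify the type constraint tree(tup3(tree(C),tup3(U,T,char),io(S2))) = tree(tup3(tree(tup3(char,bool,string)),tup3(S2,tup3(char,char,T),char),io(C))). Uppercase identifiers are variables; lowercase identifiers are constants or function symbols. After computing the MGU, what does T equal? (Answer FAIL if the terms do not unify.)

FAIL

Decompose tree/1: tup3(tree(C),tup3(U,T,char),io(S2)) = tup3(tree(tup3(char,bool,string)),tup3(S2,tup3(char,char,T),char),io(C)).
Decompose tup3/3: tree(C) = tree(tup3(char,bool,string)),  tup3(U,T,char) = tup3(S2,tup3(char,char,T),char),  io(S2) = io(C).
Decompose tree/1: C = tup3(char,bool,string).
Bind C := tup3(char,bool,string); substituting into the one remaining equation that mentions C gives: io(S2) = io(tup3(char,bool,string)).
Decompose tup3/3: U = S2,  T = tup3(char,char,T),  char = char.
Bind U := S2; no other remaining equation mentions U.
Occurs check fails: T occurs in tup3(char,char,T); the equation T = tup3(char,char,T) has no finite solution.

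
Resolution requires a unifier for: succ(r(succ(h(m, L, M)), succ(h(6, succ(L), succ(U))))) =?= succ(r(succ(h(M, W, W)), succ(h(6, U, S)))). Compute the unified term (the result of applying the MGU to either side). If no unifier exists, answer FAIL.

Decompose succ/1: r(succ(h(m, L, M)), succ(h(6, succ(L), succ(U)))) =?= r(succ(h(M, W, W)), succ(h(6, U, S))).
Decompose r/2: succ(h(m, L, M)) =?= succ(h(M, W, W)),  succ(h(6, succ(L), succ(U))) =?= succ(h(6, U, S)).
Decompose succ/1: h(m, L, M) =?= h(M, W, W).
Decompose h/3: m =?= M,  L =?= W,  M =?= W.
Bind M := m; substituting into the one remaining equation that mentions M gives: m =?= W.
Bind L := W; substituting into the one remaining equation that mentions L gives: succ(h(6, succ(W), succ(U))) =?= succ(h(6, U, S)).
Bind W := m; substituting into the remaining equation gives: succ(h(6, succ(m), succ(U))) =?= succ(h(6, U, S)). Substituting into the earlier binding gives L := m.
Decompose succ/1: h(6, succ(m), succ(U)) =?= h(6, U, S).
Decompose h/3: 6 =?= 6,  succ(m) =?= U,  succ(U) =?= S.
Delete trivial equation 6 =?= 6.
Bind U := succ(m); substituting into the remaining equation gives: succ(succ(m)) =?= S.
Bind S := succ(succ(m)).
Applying the MGU to either side gives succ(r(succ(h(m, m, m)), succ(h(6, succ(m), succ(succ(m)))))).

succ(r(succ(h(m, m, m)), succ(h(6, succ(m), succ(succ(m))))))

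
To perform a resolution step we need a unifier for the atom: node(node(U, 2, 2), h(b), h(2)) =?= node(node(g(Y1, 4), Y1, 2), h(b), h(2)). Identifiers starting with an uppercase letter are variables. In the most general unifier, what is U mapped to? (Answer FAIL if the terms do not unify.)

Decompose node/3: node(U, 2, 2) =?= node(g(Y1, 4), Y1, 2),  h(b) =?= h(b),  h(2) =?= h(2).
Decompose node/3: U =?= g(Y1, 4),  2 =?= Y1,  2 =?= 2.
Bind U := g(Y1, 4); no other remaining equation mentions U.
Bind Y1 := 2; no other remaining equation mentions Y1. Substituting into the earlier binding gives U := g(2, 4).
Delete trivial equation 2 =?= 2.
Delete trivial equation h(b) =?= h(b).
Delete trivial equation h(2) =?= h(2).
MGU = { U ↦ g(2, 4), Y1 ↦ 2 }, so U ↦ g(2, 4).

g(2, 4)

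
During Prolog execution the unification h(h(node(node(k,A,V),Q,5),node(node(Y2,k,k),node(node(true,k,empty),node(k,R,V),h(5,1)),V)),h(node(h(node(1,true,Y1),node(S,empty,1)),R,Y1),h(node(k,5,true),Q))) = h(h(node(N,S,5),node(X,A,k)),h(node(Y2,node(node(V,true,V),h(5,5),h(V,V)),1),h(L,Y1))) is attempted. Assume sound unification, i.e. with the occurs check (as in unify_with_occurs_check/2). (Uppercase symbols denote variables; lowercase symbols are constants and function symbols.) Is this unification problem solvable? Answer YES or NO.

YES

Decompose h/2: h(node(node(k,A,V),Q,5),node(node(Y2,k,k),node(node(true,k,empty),node(k,R,V),h(5,1)),V)) = h(node(N,S,5),node(X,A,k)),  h(node(h(node(1,true,Y1),node(S,empty,1)),R,Y1),h(node(k,5,true),Q)) = h(node(Y2,node(node(V,true,V),h(5,5),h(V,V)),1),h(L,Y1)).
Decompose h/2: node(node(k,A,V),Q,5) = node(N,S,5),  node(node(Y2,k,k),node(node(true,k,empty),node(k,R,V),h(5,1)),V) = node(X,A,k).
Decompose node/3: node(k,A,V) = N,  Q = S,  5 = 5.
Bind N := node(k,A,V); no other remaining equation mentions N.
Bind Q := S; substituting into the one remaining equation that mentions Q gives: h(node(h(node(1,true,Y1),node(S,empty,1)),R,Y1),h(node(k,5,true),S)) = h(node(Y2,node(node(V,true,V),h(5,5),h(V,V)),1),h(L,Y1)).
Delete trivial equation 5 = 5.
Decompose node/3: node(Y2,k,k) = X,  node(node(true,k,empty),node(k,R,V),h(5,1)) = A,  V = k.
Bind X := node(Y2,k,k); no other remaining equation mentions X.
Bind A := node(node(true,k,empty),node(k,R,V),h(5,1)); no other remaining equation mentions A. Substituting into the earlier binding gives N := node(k,node(node(true,k,empty),node(k,R,V),h(5,1)),V).
Bind V := k; substituting into the remaining equation gives: h(node(h(node(1,true,Y1),node(S,empty,1)),R,Y1),h(node(k,5,true),S)) = h(node(Y2,node(node(k,true,k),h(5,5),h(k,k)),1),h(L,Y1)). Substituting into the earlier bindings gives N := node(k,node(node(true,k,empty),node(k,R,k),h(5,1)),k), A := node(node(true,k,empty),node(k,R,k),h(5,1)).
Decompose h/2: node(h(node(1,true,Y1),node(S,empty,1)),R,Y1) = node(Y2,node(node(k,true,k),h(5,5),h(k,k)),1),  h(node(k,5,true),S) = h(L,Y1).
Decompose node/3: h(node(1,true,Y1),node(S,empty,1)) = Y2,  R = node(node(k,true,k),h(5,5),h(k,k)),  Y1 = 1.
Bind Y2 := h(node(1,true,Y1),node(S,empty,1)); no other remaining equation mentions Y2. Substituting into the earlier binding gives X := node(h(node(1,true,Y1),node(S,empty,1)),k,k).
Bind R := node(node(k,true,k),h(5,5),h(k,k)); no other remaining equation mentions R. Substituting into the earlier bindings gives N := node(k,node(node(true,k,empty),node(k,node(node(k,true,k),h(5,5),h(k,k)),k),h(5,1)),k), A := node(node(true,k,empty),node(k,node(node(k,true,k),h(5,5),h(k,k)),k),h(5,1)).
Bind Y1 := 1; substituting into the remaining equation gives: h(node(k,5,true),S) = h(L,1). Substituting into the earlier bindings gives X := node(h(node(1,true,1),node(S,empty,1)),k,k), Y2 := h(node(1,true,1),node(S,empty,1)).
Decompose h/2: node(k,5,true) = L,  S = 1.
Bind L := node(k,5,true); no other remaining equation mentions L.
Bind S := 1. Substituting into the earlier bindings gives Q := 1, X := node(h(node(1,true,1),node(1,empty,1)),k,k), Y2 := h(node(1,true,1),node(1,empty,1)).
No equations remain and no clash or occurs-check failure arose, so a unifier exists.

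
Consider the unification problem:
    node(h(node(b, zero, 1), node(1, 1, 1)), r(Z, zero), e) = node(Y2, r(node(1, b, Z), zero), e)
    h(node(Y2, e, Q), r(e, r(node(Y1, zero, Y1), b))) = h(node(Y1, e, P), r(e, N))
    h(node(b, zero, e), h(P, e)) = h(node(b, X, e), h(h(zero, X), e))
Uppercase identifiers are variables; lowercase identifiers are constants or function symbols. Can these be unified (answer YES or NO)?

NO

Decompose node/3: h(node(b, zero, 1), node(1, 1, 1)) = Y2,  r(Z, zero) = r(node(1, b, Z), zero),  e = e.
Bind Y2 := h(node(b, zero, 1), node(1, 1, 1)); substituting into the one remaining equation that mentions Y2 gives: h(node(h(node(b, zero, 1), node(1, 1, 1)), e, Q), r(e, r(node(Y1, zero, Y1), b))) = h(node(Y1, e, P), r(e, N)).
Decompose r/2: Z = node(1, b, Z),  zero = zero.
Occurs check fails: Z occurs in node(1, b, Z); the equation Z = node(1, b, Z) has no finite solution.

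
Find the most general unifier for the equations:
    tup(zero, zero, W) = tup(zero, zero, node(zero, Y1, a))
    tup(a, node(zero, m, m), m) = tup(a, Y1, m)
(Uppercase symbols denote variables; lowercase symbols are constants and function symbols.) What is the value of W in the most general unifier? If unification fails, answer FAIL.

node(zero, node(zero, m, m), a)

Decompose tup/3: zero = zero,  zero = zero,  W = node(zero, Y1, a).
Delete trivial equation zero = zero.
Delete trivial equation zero = zero.
Bind W := node(zero, Y1, a); no other remaining equation mentions W.
Decompose tup/3: a = a,  node(zero, m, m) = Y1,  m = m.
Delete trivial equation a = a.
Bind Y1 := node(zero, m, m); no other remaining equation mentions Y1. Substituting into the earlier binding gives W := node(zero, node(zero, m, m), a).
Delete trivial equation m = m.
MGU = { W -> node(zero, node(zero, m, m), a), Y1 -> node(zero, m, m) }, so W -> node(zero, node(zero, m, m), a).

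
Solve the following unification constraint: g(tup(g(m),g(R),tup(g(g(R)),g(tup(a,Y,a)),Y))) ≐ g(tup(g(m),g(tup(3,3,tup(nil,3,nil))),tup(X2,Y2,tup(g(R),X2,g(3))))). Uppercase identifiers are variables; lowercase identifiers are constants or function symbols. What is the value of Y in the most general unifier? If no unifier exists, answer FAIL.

tup(g(tup(3,3,tup(nil,3,nil))),g(g(tup(3,3,tup(nil,3,nil)))),g(3))

Decompose g/1: tup(g(m),g(R),tup(g(g(R)),g(tup(a,Y,a)),Y)) ≐ tup(g(m),g(tup(3,3,tup(nil,3,nil))),tup(X2,Y2,tup(g(R),X2,g(3)))).
Decompose tup/3: g(m) ≐ g(m),  g(R) ≐ g(tup(3,3,tup(nil,3,nil))),  tup(g(g(R)),g(tup(a,Y,a)),Y) ≐ tup(X2,Y2,tup(g(R),X2,g(3))).
Delete trivial equation g(m) ≐ g(m).
Decompose g/1: R ≐ tup(3,3,tup(nil,3,nil)).
Bind R := tup(3,3,tup(nil,3,nil)); substituting into the remaining equation gives: tup(g(g(tup(3,3,tup(nil,3,nil)))),g(tup(a,Y,a)),Y) ≐ tup(X2,Y2,tup(g(tup(3,3,tup(nil,3,nil))),X2,g(3))).
Decompose tup/3: g(g(tup(3,3,tup(nil,3,nil)))) ≐ X2,  g(tup(a,Y,a)) ≐ Y2,  Y ≐ tup(g(tup(3,3,tup(nil,3,nil))),X2,g(3)).
Bind X2 := g(g(tup(3,3,tup(nil,3,nil)))); substituting into the one remaining equation that mentions X2 gives: Y ≐ tup(g(tup(3,3,tup(nil,3,nil))),g(g(tup(3,3,tup(nil,3,nil)))),g(3)).
Bind Y2 := g(tup(a,Y,a)); no other remaining equation mentions Y2.
Bind Y := tup(g(tup(3,3,tup(nil,3,nil))),g(g(tup(3,3,tup(nil,3,nil)))),g(3)). Substituting into the earlier binding gives Y2 := g(tup(a,tup(g(tup(3,3,tup(nil,3,nil))),g(g(tup(3,3,tup(nil,3,nil)))),g(3)),a)).
MGU = { R -> tup(3,3,tup(nil,3,nil)), X2 -> g(g(tup(3,3,tup(nil,3,nil)))), Y2 -> g(tup(a,tup(g(tup(3,3,tup(nil,3,nil))),g(g(tup(3,3,tup(nil,3,nil)))),g(3)),a)), Y -> tup(g(tup(3,3,tup(nil,3,nil))),g(g(tup(3,3,tup(nil,3,nil)))),g(3)) }, so Y -> tup(g(tup(3,3,tup(nil,3,nil))),g(g(tup(3,3,tup(nil,3,nil)))),g(3)).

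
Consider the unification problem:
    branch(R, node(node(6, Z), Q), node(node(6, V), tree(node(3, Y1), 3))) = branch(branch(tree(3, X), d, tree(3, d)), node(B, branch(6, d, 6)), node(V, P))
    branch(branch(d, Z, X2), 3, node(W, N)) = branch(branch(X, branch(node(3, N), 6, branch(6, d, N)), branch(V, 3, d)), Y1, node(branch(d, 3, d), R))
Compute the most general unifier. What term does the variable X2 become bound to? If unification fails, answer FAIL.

FAIL

Decompose branch/3: R = branch(tree(3, X), d, tree(3, d)),  node(node(6, Z), Q) = node(B, branch(6, d, 6)),  node(node(6, V), tree(node(3, Y1), 3)) = node(V, P).
Bind R := branch(tree(3, X), d, tree(3, d)); substituting into the one remaining equation that mentions R gives: branch(branch(d, Z, X2), 3, node(W, N)) = branch(branch(X, branch(node(3, N), 6, branch(6, d, N)), branch(V, 3, d)), Y1, node(branch(d, 3, d), branch(tree(3, X), d, tree(3, d)))).
Decompose node/2: node(6, Z) = B,  Q = branch(6, d, 6).
Bind B := node(6, Z); no other remaining equation mentions B.
Bind Q := branch(6, d, 6); no other remaining equation mentions Q.
Decompose node/2: node(6, V) = V,  tree(node(3, Y1), 3) = P.
Occurs check fails: V occurs in node(6, V); the equation V = node(6, V) has no finite solution.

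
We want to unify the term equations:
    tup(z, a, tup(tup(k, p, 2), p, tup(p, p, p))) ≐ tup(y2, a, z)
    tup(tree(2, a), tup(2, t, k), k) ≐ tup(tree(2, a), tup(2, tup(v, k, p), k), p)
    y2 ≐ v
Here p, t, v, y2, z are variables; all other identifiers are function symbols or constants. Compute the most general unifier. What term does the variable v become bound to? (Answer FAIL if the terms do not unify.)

Decompose tup/3: z ≐ y2,  a ≐ a,  tup(tup(k, p, 2), p, tup(p, p, p)) ≐ z.
Bind z := y2; substituting into the one remaining equation that mentions z gives: tup(tup(k, p, 2), p, tup(p, p, p)) ≐ y2.
Delete trivial equation a ≐ a.
Bind y2 := tup(tup(k, p, 2), p, tup(p, p, p)); substituting into the one remaining equation that mentions y2 gives: tup(tup(k, p, 2), p, tup(p, p, p)) ≐ v. Substituting into the earlier binding gives z := tup(tup(k, p, 2), p, tup(p, p, p)).
Decompose tup/3: tree(2, a) ≐ tree(2, a),  tup(2, t, k) ≐ tup(2, tup(v, k, p), k),  k ≐ p.
Delete trivial equation tree(2, a) ≐ tree(2, a).
Decompose tup/3: 2 ≐ 2,  t ≐ tup(v, k, p),  k ≐ k.
Delete trivial equation 2 ≐ 2.
Bind t := tup(v, k, p); no other remaining equation mentions t.
Delete trivial equation k ≐ k.
Bind p := k; substituting into the remaining equation gives: tup(tup(k, k, 2), k, tup(k, k, k)) ≐ v. Substituting into the earlier bindings gives z := tup(tup(k, k, 2), k, tup(k, k, k)), y2 := tup(tup(k, k, 2), k, tup(k, k, k)), t := tup(v, k, k).
Bind v := tup(tup(k, k, 2), k, tup(k, k, k)). Substituting into the earlier binding gives t := tup(tup(tup(k, k, 2), k, tup(k, k, k)), k, k).
MGU = { z := tup(tup(k, k, 2), k, tup(k, k, k)), y2 := tup(tup(k, k, 2), k, tup(k, k, k)), t := tup(tup(tup(k, k, 2), k, tup(k, k, k)), k, k), p := k, v := tup(tup(k, k, 2), k, tup(k, k, k)) }, so v := tup(tup(k, k, 2), k, tup(k, k, k)).

tup(tup(k, k, 2), k, tup(k, k, k))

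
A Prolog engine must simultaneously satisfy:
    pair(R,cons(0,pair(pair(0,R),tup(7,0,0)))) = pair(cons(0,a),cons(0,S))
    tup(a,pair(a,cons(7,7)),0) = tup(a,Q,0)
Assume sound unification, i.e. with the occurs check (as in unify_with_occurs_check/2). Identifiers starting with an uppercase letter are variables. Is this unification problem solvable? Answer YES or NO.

YES

Decompose pair/2: R = cons(0,a),  cons(0,pair(pair(0,R),tup(7,0,0))) = cons(0,S).
Bind R := cons(0,a); substituting into the one remaining equation that mentions R gives: cons(0,pair(pair(0,cons(0,a)),tup(7,0,0))) = cons(0,S).
Decompose cons/2: 0 = 0,  pair(pair(0,cons(0,a)),tup(7,0,0)) = S.
Delete trivial equation 0 = 0.
Bind S := pair(pair(0,cons(0,a)),tup(7,0,0)); no other remaining equation mentions S.
Decompose tup/3: a = a,  pair(a,cons(7,7)) = Q,  0 = 0.
Delete trivial equation a = a.
Bind Q := pair(a,cons(7,7)); no other remaining equation mentions Q.
Delete trivial equation 0 = 0.
No equations remain and no clash or occurs-check failure arose, so a unifier exists.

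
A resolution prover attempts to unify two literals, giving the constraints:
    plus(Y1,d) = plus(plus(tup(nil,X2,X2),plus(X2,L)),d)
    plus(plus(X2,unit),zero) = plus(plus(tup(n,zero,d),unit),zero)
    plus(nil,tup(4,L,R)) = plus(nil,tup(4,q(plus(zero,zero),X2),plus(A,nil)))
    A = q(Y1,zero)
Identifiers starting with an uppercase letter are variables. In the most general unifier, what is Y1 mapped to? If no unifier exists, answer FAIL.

plus(tup(nil,tup(n,zero,d),tup(n,zero,d)),plus(tup(n,zero,d),q(plus(zero,zero),tup(n,zero,d))))

Decompose plus/2: Y1 = plus(tup(nil,X2,X2),plus(X2,L)),  d = d.
Bind Y1 := plus(tup(nil,X2,X2),plus(X2,L)); substituting into the one remaining equation that mentions Y1 gives: A = q(plus(tup(nil,X2,X2),plus(X2,L)),zero).
Delete trivial equation d = d.
Decompose plus/2: plus(X2,unit) = plus(tup(n,zero,d),unit),  zero = zero.
Decompose plus/2: X2 = tup(n,zero,d),  unit = unit.
Bind X2 := tup(n,zero,d); substituting into the 2 remaining equations that mention X2 gives: plus(nil,tup(4,L,R)) = plus(nil,tup(4,q(plus(zero,zero),tup(n,zero,d)),plus(A,nil))),  A = q(plus(tup(nil,tup(n,zero,d),tup(n,zero,d)),plus(tup(n,zero,d),L)),zero). Substituting into the earlier binding gives Y1 := plus(tup(nil,tup(n,zero,d),tup(n,zero,d)),plus(tup(n,zero,d),L)).
Delete trivial equation unit = unit.
Delete trivial equation zero = zero.
Decompose plus/2: nil = nil,  tup(4,L,R) = tup(4,q(plus(zero,zero),tup(n,zero,d)),plus(A,nil)).
Delete trivial equation nil = nil.
Decompose tup/3: 4 = 4,  L = q(plus(zero,zero),tup(n,zero,d)),  R = plus(A,nil).
Delete trivial equation 4 = 4.
Bind L := q(plus(zero,zero),tup(n,zero,d)); substituting into the one remaining equation that mentions L gives: A = q(plus(tup(nil,tup(n,zero,d),tup(n,zero,d)),plus(tup(n,zero,d),q(plus(zero,zero),tup(n,zero,d)))),zero). Substituting into the earlier binding gives Y1 := plus(tup(nil,tup(n,zero,d),tup(n,zero,d)),plus(tup(n,zero,d),q(plus(zero,zero),tup(n,zero,d)))).
Bind R := plus(A,nil); no other remaining equation mentions R.
Bind A := q(plus(tup(nil,tup(n,zero,d),tup(n,zero,d)),plus(tup(n,zero,d),q(plus(zero,zero),tup(n,zero,d)))),zero). Substituting into the earlier binding gives R := plus(q(plus(tup(nil,tup(n,zero,d),tup(n,zero,d)),plus(tup(n,zero,d),q(plus(zero,zero),tup(n,zero,d)))),zero),nil).
MGU = { Y1 := plus(tup(nil,tup(n,zero,d),tup(n,zero,d)),plus(tup(n,zero,d),q(plus(zero,zero),tup(n,zero,d)))), X2 := tup(n,zero,d), L := q(plus(zero,zero),tup(n,zero,d)), R := plus(q(plus(tup(nil,tup(n,zero,d),tup(n,zero,d)),plus(tup(n,zero,d),q(plus(zero,zero),tup(n,zero,d)))),zero),nil), A := q(plus(tup(nil,tup(n,zero,d),tup(n,zero,d)),plus(tup(n,zero,d),q(plus(zero,zero),tup(n,zero,d)))),zero) }, so Y1 := plus(tup(nil,tup(n,zero,d),tup(n,zero,d)),plus(tup(n,zero,d),q(plus(zero,zero),tup(n,zero,d)))).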